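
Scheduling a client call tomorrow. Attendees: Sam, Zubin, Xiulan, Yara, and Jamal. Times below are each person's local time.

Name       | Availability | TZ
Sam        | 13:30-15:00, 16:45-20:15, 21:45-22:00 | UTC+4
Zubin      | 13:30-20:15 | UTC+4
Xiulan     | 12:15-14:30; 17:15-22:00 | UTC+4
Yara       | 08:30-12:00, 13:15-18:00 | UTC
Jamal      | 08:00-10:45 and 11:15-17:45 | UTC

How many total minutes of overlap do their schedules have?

240

Sam in UTC: 09:30-11:00, 12:45-16:15, 17:45-18:00 (subtract 4h to convert from UTC+4).
Zubin in UTC: 09:30-16:15 (subtract 4h to convert from UTC+4).
Xiulan in UTC: 08:15-10:30, 13:15-18:00 (subtract 4h to convert from UTC+4).
Yara in UTC: 08:30-12:00, 13:15-18:00.
Jamal in UTC: 08:00-10:45, 11:15-17:45.
Sam ∩ Zubin: 09:30-11:00, 12:45-16:15.
Sam ∩ Zubin ∩ Xiulan: 09:30-10:30, 13:15-16:15.
Sam ∩ Zubin ∩ Xiulan ∩ Yara: 09:30-10:30, 13:15-16:15.
Sam ∩ Zubin ∩ Xiulan ∩ Yara ∩ Jamal: 09:30-10:30, 13:15-16:15.
So the common availability across everyone is 09:30-10:30, 13:15-16:15.
Summing the common windows: 60 + 180 = 240 minutes.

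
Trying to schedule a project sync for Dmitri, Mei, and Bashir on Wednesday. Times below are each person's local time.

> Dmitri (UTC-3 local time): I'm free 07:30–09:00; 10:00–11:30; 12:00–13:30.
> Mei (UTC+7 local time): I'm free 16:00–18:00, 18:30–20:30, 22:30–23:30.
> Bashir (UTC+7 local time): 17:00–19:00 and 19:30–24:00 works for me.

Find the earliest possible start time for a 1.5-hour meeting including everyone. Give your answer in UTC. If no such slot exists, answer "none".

none

Dmitri in UTC: 10:30-12:00, 13:00-14:30, 15:00-16:30 (add 3h to convert from UTC-3).
Mei in UTC: 09:00-11:00, 11:30-13:30, 15:30-16:30 (subtract 7h to convert from UTC+7).
Bashir in UTC: 10:00-12:00, 12:30-17:00 (subtract 7h to convert from UTC+7).
Dmitri ∩ Mei: 10:30-11:00, 11:30-12:00, 13:00-13:30, 15:30-16:30.
Dmitri ∩ Mei ∩ Bashir: 10:30-11:00, 11:30-12:00, 13:00-13:30, 15:30-16:30.
Those are the intersection windows.
No common window is at least 90 minutes long.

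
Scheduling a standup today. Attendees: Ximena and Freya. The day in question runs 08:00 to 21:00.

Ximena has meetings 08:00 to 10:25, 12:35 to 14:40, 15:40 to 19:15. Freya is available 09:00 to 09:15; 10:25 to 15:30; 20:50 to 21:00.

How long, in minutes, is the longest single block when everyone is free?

130

Ximena free: 10:25-12:35, 14:40-15:40, 19:15-21:00 (invert busy blocks within the working day).
Freya free: 09:00-09:15, 10:25-15:30, 20:50-21:00.
Ximena ∩ Freya: 10:25-12:35, 14:40-15:30, 20:50-21:00.
So the common availability across everyone is 10:25-12:35, 14:40-15:30, 20:50-21:00.
The longest is 10:25-12:35 at 130 minutes.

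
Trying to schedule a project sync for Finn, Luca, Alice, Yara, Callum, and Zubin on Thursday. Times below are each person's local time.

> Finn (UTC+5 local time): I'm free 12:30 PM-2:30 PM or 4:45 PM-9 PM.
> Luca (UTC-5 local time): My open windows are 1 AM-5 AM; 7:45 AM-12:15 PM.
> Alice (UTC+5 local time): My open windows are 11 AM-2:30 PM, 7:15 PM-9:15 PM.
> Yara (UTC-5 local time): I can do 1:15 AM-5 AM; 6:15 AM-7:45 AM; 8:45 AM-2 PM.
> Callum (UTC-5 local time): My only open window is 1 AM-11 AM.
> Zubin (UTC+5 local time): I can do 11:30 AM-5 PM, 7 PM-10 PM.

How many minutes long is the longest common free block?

120

Finn in UTC: 07:30-09:30, 11:45-16:00 (subtract 5h to convert from UTC+5).
Luca in UTC: 06:00-10:00, 12:45-17:15 (add 5h to convert from UTC-5).
Alice in UTC: 06:00-09:30, 14:15-16:15 (subtract 5h to convert from UTC+5).
Yara in UTC: 06:15-10:00, 11:15-12:45, 13:45-19:00 (add 5h to convert from UTC-5).
Callum in UTC: 06:00-16:00 (add 5h to convert from UTC-5).
Zubin in UTC: 06:30-12:00, 14:00-17:00 (subtract 5h to convert from UTC+5).
Finn ∩ Luca: 07:30-09:30, 12:45-16:00.
Finn ∩ Luca ∩ Alice: 07:30-09:30, 14:15-16:00.
Finn ∩ Luca ∩ Alice ∩ Yara: 07:30-09:30, 14:15-16:00.
Finn ∩ Luca ∩ Alice ∩ Yara ∩ Callum: 07:30-09:30, 14:15-16:00.
Finn ∩ Luca ∩ Alice ∩ Yara ∩ Callum ∩ Zubin: 07:30-09:30, 14:15-16:00.
Those are the intersection windows.
The longest is 07:30-09:30 at 120 minutes.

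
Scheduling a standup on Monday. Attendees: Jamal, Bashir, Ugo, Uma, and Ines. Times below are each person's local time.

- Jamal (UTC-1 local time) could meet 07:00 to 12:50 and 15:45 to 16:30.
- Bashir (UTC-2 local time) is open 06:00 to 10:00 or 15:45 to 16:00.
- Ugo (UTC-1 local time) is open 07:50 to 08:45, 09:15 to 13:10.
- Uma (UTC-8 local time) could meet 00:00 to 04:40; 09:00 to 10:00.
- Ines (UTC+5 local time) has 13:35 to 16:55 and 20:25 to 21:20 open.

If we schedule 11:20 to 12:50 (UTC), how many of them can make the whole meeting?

Jamal in UTC: 08:00-13:50, 16:45-17:30 (add 1h to convert from UTC-1).
Bashir in UTC: 08:00-12:00, 17:45-18:00 (add 2h to convert from UTC-2).
Ugo in UTC: 08:50-09:45, 10:15-14:10 (add 1h to convert from UTC-1).
Uma in UTC: 08:00-12:40, 17:00-18:00 (add 8h to convert from UTC-8).
Ines in UTC: 08:35-11:55, 15:25-16:20 (subtract 5h to convert from UTC+5).
Jamal and Ugo can make the full 11:20-12:50 slot — that's 2.

2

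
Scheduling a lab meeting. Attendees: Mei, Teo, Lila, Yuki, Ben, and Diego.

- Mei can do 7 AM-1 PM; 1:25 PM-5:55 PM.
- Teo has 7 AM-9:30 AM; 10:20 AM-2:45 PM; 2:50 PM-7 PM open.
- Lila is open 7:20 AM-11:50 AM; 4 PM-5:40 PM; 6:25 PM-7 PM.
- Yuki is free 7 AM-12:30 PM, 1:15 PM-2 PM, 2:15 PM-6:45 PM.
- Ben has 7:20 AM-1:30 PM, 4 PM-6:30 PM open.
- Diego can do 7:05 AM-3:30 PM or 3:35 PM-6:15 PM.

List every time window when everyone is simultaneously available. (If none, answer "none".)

Mei ∩ Teo: 07:00-09:30, 10:20-13:00, 13:25-14:45, 14:50-17:55.
Mei ∩ Teo ∩ Lila: 07:20-09:30, 10:20-11:50, 16:00-17:40.
Mei ∩ Teo ∩ Lila ∩ Yuki: 07:20-09:30, 10:20-11:50, 16:00-17:40.
Mei ∩ Teo ∩ Lila ∩ Yuki ∩ Ben: 07:20-09:30, 10:20-11:50, 16:00-17:40.
Mei ∩ Teo ∩ Lila ∩ Yuki ∩ Ben ∩ Diego: 07:20-09:30, 10:20-11:50, 16:00-17:40.

07:20-09:30, 10:20-11:50, 16:00-17:40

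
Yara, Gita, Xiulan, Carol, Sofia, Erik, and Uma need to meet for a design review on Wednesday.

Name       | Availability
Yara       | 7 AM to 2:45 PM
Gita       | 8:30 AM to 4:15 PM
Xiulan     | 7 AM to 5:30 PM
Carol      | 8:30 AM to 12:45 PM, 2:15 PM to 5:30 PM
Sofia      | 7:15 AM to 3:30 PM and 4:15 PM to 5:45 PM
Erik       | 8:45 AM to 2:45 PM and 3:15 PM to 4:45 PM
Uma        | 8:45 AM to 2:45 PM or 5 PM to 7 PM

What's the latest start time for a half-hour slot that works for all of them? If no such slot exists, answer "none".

Yara ∩ Gita: 08:30-14:45.
Yara ∩ Gita ∩ Xiulan: 08:30-14:45.
Yara ∩ Gita ∩ Xiulan ∩ Carol: 08:30-12:45, 14:15-14:45.
Yara ∩ Gita ∩ Xiulan ∩ Carol ∩ Sofia: 08:30-12:45, 14:15-14:45.
Yara ∩ Gita ∩ Xiulan ∩ Carol ∩ Sofia ∩ Erik: 08:45-12:45, 14:15-14:45.
Yara ∩ Gita ∩ Xiulan ∩ Carol ∩ Sofia ∩ Erik ∩ Uma: 08:45-12:45, 14:15-14:45.
The last common window of at least 30 minutes is 14:15-14:45; a 30-minute meeting can start as late as 14:15 and still end by 14:45.

14:15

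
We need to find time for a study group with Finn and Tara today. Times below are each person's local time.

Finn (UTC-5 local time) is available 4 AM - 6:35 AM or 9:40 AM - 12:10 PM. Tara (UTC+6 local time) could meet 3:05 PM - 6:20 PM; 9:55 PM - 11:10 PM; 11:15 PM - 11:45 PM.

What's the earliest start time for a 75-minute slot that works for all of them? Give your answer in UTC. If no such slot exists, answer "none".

Finn in UTC: 09:00-11:35, 14:40-17:10 (add 5h to convert from UTC-5).
Tara in UTC: 09:05-12:20, 15:55-17:10, 17:15-17:45 (subtract 6h to convert from UTC+6).
Finn ∩ Tara: 09:05-11:35, 15:55-17:10.
The first common window of at least 75 minutes is 09:05-11:35, so the earliest start is 09:05.

09:05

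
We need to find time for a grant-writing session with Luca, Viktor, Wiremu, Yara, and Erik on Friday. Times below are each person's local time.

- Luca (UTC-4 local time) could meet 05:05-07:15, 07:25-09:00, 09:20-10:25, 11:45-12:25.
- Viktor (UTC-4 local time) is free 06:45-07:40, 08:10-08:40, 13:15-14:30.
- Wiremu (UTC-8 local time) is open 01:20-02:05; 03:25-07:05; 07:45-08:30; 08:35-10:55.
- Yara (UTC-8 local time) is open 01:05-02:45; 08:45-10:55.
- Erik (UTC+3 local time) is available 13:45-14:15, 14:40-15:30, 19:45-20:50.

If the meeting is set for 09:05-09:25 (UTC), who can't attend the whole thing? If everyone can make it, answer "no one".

Luca in UTC: 09:05-11:15, 11:25-13:00, 13:20-14:25, 15:45-16:25 (add 4h to convert from UTC-4).
Viktor in UTC: 10:45-11:40, 12:10-12:40, 17:15-18:30 (add 4h to convert from UTC-4).
Wiremu in UTC: 09:20-10:05, 11:25-15:05, 15:45-16:30, 16:35-18:55 (add 8h to convert from UTC-8).
Yara in UTC: 09:05-10:45, 16:45-18:55 (add 8h to convert from UTC-8).
Erik in UTC: 10:45-11:15, 11:40-12:30, 16:45-17:50 (subtract 3h to convert from UTC+3).
Luca: free for 09:05-09:25. Viktor: not fully free for 09:05-09:25. Wiremu: not fully free for 09:05-09:25. Yara: free for 09:05-09:25. Erik: not fully free for 09:05-09:25.

Erik, Viktor, Wiremu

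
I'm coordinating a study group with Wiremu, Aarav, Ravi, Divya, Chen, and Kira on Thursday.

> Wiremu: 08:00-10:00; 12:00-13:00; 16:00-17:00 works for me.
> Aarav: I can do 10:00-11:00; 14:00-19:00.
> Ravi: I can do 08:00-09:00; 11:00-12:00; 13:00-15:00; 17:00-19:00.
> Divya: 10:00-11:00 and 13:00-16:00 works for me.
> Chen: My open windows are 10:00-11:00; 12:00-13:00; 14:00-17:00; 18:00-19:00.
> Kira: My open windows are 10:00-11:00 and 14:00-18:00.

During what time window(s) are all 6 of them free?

none

Wiremu ∩ Aarav: 16:00-17:00.
Wiremu ∩ Aarav ∩ Ravi: ∅.
Wiremu ∩ Aarav ∩ Ravi ∩ Divya: ∅.
Wiremu ∩ Aarav ∩ Ravi ∩ Divya ∩ Chen: ∅.
Wiremu ∩ Aarav ∩ Ravi ∩ Divya ∩ Chen ∩ Kira: ∅.
There is no time when everyone is free.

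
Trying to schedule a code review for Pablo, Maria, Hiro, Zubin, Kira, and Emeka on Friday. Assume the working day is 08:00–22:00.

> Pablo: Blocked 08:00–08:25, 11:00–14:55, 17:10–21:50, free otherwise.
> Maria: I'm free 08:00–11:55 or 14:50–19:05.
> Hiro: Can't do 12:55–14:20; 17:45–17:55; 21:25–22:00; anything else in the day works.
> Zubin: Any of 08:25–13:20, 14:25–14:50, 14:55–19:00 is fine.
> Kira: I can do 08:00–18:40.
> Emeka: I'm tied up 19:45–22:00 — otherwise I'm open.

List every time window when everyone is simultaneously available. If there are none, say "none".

Pablo free: 08:25-11:00, 14:55-17:10, 21:50-22:00 (invert busy blocks within the working day).
Maria free: 08:00-11:55, 14:50-19:05.
Hiro free: 08:00-12:55, 14:20-17:45, 17:55-21:25 (invert busy blocks within the working day).
Zubin free: 08:25-13:20, 14:25-14:50, 14:55-19:00.
Kira free: 08:00-18:40.
Emeka free: 08:00-19:45 (invert busy blocks within the working day).
Pablo ∩ Maria: 08:25-11:00, 14:55-17:10.
Pablo ∩ Maria ∩ Hiro: 08:25-11:00, 14:55-17:10.
Pablo ∩ Maria ∩ Hiro ∩ Zubin: 08:25-11:00, 14:55-17:10.
Pablo ∩ Maria ∩ Hiro ∩ Zubin ∩ Kira: 08:25-11:00, 14:55-17:10.
Pablo ∩ Maria ∩ Hiro ∩ Zubin ∩ Kira ∩ Emeka: 08:25-11:00, 14:55-17:10.

08:25-11:00, 14:55-17:10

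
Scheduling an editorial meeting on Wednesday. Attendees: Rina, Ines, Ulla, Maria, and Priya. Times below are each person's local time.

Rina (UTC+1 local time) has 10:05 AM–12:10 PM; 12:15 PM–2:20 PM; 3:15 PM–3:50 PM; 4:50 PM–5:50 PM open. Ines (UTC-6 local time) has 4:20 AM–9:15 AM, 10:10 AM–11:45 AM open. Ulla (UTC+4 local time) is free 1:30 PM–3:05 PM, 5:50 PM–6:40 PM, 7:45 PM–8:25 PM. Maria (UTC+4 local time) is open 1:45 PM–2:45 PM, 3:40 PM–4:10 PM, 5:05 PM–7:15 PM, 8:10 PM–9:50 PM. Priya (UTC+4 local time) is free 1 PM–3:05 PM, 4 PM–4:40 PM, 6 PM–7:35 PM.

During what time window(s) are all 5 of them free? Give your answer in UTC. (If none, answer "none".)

Rina in UTC: 09:05-11:10, 11:15-13:20, 14:15-14:50, 15:50-16:50 (subtract 1h to convert from UTC+1).
Ines in UTC: 10:20-15:15, 16:10-17:45 (add 6h to convert from UTC-6).
Ulla in UTC: 09:30-11:05, 13:50-14:40, 15:45-16:25 (subtract 4h to convert from UTC+4).
Maria in UTC: 09:45-10:45, 11:40-12:10, 13:05-15:15, 16:10-17:50 (subtract 4h to convert from UTC+4).
Priya in UTC: 09:00-11:05, 12:00-12:40, 14:00-15:35 (subtract 4h to convert from UTC+4).
Rina ∩ Ines: 10:20-11:10, 11:15-13:20, 14:15-14:50, 16:10-16:50.
Rina ∩ Ines ∩ Ulla: 10:20-11:05, 14:15-14:40, 16:10-16:25.
Rina ∩ Ines ∩ Ulla ∩ Maria: 10:20-10:45, 14:15-14:40, 16:10-16:25.
Rina ∩ Ines ∩ Ulla ∩ Maria ∩ Priya: 10:20-10:45, 14:15-14:40.

10:20-10:45, 14:15-14:40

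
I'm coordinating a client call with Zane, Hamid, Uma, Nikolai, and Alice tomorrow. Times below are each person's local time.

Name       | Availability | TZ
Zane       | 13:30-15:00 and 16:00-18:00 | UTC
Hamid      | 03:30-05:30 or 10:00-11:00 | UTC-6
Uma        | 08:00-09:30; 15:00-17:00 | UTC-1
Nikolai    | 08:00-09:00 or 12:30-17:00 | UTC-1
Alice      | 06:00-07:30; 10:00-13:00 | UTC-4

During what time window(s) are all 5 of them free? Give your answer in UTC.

Zane in UTC: 13:30-15:00, 16:00-18:00.
Hamid in UTC: 09:30-11:30, 16:00-17:00 (add 6h to convert from UTC-6).
Uma in UTC: 09:00-10:30, 16:00-18:00 (add 1h to convert from UTC-1).
Nikolai in UTC: 09:00-10:00, 13:30-18:00 (add 1h to convert from UTC-1).
Alice in UTC: 10:00-11:30, 14:00-17:00 (add 4h to convert from UTC-4).
Zane ∩ Hamid: 16:00-17:00.
Zane ∩ Hamid ∩ Uma: 16:00-17:00.
Zane ∩ Hamid ∩ Uma ∩ Nikolai: 16:00-17:00.
Zane ∩ Hamid ∩ Uma ∩ Nikolai ∩ Alice: 16:00-17:00.
So the common availability across everyone is 16:00-17:00.

16:00-17:00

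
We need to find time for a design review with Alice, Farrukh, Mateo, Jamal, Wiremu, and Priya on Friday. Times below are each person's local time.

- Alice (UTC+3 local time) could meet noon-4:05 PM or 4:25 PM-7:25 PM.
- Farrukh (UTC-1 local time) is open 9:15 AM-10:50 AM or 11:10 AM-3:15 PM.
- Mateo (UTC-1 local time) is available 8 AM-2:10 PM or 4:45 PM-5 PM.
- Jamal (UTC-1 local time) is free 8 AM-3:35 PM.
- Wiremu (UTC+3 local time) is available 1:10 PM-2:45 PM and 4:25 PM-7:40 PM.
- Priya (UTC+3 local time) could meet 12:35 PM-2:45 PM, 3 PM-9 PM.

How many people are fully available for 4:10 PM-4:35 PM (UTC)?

Alice in UTC: 09:00-13:05, 13:25-16:25 (subtract 3h to convert from UTC+3).
Farrukh in UTC: 10:15-11:50, 12:10-16:15 (add 1h to convert from UTC-1).
Mateo in UTC: 09:00-15:10, 17:45-18:00 (add 1h to convert from UTC-1).
Jamal in UTC: 09:00-16:35 (add 1h to convert from UTC-1).
Wiremu in UTC: 10:10-11:45, 13:25-16:40 (subtract 3h to convert from UTC+3).
Priya in UTC: 09:35-11:45, 12:00-18:00 (subtract 3h to convert from UTC+3).
Jamal, Wiremu, and Priya can make the full 16:10-16:35 slot — that's 3.

3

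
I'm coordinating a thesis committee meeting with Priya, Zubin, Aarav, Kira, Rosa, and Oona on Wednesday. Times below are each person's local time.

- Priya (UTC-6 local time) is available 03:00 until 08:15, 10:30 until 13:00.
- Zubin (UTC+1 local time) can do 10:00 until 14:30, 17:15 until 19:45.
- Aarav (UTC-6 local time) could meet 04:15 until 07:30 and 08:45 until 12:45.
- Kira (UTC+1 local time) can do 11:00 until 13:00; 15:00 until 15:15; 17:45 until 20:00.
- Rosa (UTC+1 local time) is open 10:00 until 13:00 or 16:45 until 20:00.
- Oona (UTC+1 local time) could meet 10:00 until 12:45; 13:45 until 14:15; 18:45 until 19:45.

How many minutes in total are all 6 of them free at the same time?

150

Priya in UTC: 09:00-14:15, 16:30-19:00 (add 6h to convert from UTC-6).
Zubin in UTC: 09:00-13:30, 16:15-18:45 (subtract 1h to convert from UTC+1).
Aarav in UTC: 10:15-13:30, 14:45-18:45 (add 6h to convert from UTC-6).
Kira in UTC: 10:00-12:00, 14:00-14:15, 16:45-19:00 (subtract 1h to convert from UTC+1).
Rosa in UTC: 09:00-12:00, 15:45-19:00 (subtract 1h to convert from UTC+1).
Oona in UTC: 09:00-11:45, 12:45-13:15, 17:45-18:45 (subtract 1h to convert from UTC+1).
Priya ∩ Zubin: 09:00-13:30, 16:30-18:45.
Priya ∩ Zubin ∩ Aarav: 10:15-13:30, 16:30-18:45.
Priya ∩ Zubin ∩ Aarav ∩ Kira: 10:15-12:00, 16:45-18:45.
Priya ∩ Zubin ∩ Aarav ∩ Kira ∩ Rosa: 10:15-12:00, 16:45-18:45.
Priya ∩ Zubin ∩ Aarav ∩ Kira ∩ Rosa ∩ Oona: 10:15-11:45, 17:45-18:45.
Summing the common windows: 90 + 60 = 150 minutes.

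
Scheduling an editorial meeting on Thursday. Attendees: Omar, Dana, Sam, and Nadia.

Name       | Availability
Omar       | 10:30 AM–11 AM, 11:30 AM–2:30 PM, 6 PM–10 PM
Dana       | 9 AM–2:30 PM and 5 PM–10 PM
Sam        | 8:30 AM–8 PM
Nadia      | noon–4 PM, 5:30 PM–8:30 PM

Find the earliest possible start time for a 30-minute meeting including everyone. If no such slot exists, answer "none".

12:00

Omar ∩ Dana: 10:30-11:00, 11:30-14:30, 18:00-22:00.
Omar ∩ Dana ∩ Sam: 10:30-11:00, 11:30-14:30, 18:00-20:00.
Omar ∩ Dana ∩ Sam ∩ Nadia: 12:00-14:30, 18:00-20:00.
So the common availability across everyone is 12:00-14:30, 18:00-20:00.
The first common window of at least 30 minutes is 12:00-14:30, so the earliest start is 12:00.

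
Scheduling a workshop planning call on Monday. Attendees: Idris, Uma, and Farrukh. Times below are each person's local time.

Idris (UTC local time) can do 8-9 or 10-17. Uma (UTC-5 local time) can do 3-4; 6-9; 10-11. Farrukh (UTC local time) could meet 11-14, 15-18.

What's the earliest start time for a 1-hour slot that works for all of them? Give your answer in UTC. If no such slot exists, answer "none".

11:00

Idris in UTC: 08:00-09:00, 10:00-17:00.
Uma in UTC: 08:00-09:00, 11:00-14:00, 15:00-16:00 (add 5h to convert from UTC-5).
Farrukh in UTC: 11:00-14:00, 15:00-18:00.
Idris ∩ Uma: 08:00-09:00, 11:00-14:00, 15:00-16:00.
Idris ∩ Uma ∩ Farrukh: 11:00-14:00, 15:00-16:00.
Those are the intersection windows.
The first common window of at least 60 minutes is 11:00-14:00, so the earliest start is 11:00.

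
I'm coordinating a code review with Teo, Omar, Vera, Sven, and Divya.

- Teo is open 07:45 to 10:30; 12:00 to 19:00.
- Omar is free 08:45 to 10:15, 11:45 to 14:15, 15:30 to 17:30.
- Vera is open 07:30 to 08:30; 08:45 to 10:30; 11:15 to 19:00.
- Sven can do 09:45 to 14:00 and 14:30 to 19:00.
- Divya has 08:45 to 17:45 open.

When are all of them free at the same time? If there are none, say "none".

09:45-10:15, 12:00-14:00, 15:30-17:30

Teo ∩ Omar: 08:45-10:15, 12:00-14:15, 15:30-17:30.
Teo ∩ Omar ∩ Vera: 08:45-10:15, 12:00-14:15, 15:30-17:30.
Teo ∩ Omar ∩ Vera ∩ Sven: 09:45-10:15, 12:00-14:00, 15:30-17:30.
Teo ∩ Omar ∩ Vera ∩ Sven ∩ Divya: 09:45-10:15, 12:00-14:00, 15:30-17:30.
Those are the intersection windows.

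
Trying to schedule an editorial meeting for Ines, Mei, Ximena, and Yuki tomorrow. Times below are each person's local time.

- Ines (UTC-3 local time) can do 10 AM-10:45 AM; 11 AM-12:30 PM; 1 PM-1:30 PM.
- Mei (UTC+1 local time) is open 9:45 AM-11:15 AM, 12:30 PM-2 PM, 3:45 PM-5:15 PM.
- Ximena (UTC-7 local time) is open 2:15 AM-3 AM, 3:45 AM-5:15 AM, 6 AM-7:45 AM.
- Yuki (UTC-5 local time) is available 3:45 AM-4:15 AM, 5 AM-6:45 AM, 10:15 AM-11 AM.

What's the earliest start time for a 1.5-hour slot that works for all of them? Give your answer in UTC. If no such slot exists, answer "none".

none

Ines in UTC: 13:00-13:45, 14:00-15:30, 16:00-16:30 (add 3h to convert from UTC-3).
Mei in UTC: 08:45-10:15, 11:30-13:00, 14:45-16:15 (subtract 1h to convert from UTC+1).
Ximena in UTC: 09:15-10:00, 10:45-12:15, 13:00-14:45 (add 7h to convert from UTC-7).
Yuki in UTC: 08:45-09:15, 10:00-11:45, 15:15-16:00 (add 5h to convert from UTC-5).
Ines ∩ Mei: 14:45-15:30, 16:00-16:15.
Ines ∩ Mei ∩ Ximena: ∅.
Ines ∩ Mei ∩ Ximena ∩ Yuki: ∅.
There is no time when everyone is free.
No common window is at least 90 minutes long.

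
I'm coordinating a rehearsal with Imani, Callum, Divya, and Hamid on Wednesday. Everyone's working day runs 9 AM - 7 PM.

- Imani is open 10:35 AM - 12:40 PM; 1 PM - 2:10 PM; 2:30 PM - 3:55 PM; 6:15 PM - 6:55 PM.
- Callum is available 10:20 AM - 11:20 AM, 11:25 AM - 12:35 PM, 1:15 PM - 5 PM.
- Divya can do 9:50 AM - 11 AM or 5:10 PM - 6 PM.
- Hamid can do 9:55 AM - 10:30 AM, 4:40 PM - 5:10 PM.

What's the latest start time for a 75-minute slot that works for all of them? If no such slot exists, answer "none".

none

Imani ∩ Callum: 10:35-11:20, 11:25-12:35, 13:15-14:10, 14:30-15:55.
Imani ∩ Callum ∩ Divya: 10:35-11:00.
Imani ∩ Callum ∩ Divya ∩ Hamid: ∅.
There is no time when everyone is free.
No common window is at least 75 minutes long.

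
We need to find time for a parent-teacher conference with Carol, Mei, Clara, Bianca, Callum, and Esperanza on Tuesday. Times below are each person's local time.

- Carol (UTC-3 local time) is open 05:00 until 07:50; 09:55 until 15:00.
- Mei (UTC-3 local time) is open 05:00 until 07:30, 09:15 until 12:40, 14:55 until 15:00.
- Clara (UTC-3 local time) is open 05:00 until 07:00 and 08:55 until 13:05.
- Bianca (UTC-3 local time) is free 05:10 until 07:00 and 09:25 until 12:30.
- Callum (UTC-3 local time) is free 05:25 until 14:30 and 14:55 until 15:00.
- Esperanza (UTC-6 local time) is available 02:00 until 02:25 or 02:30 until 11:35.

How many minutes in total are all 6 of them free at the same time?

Carol in UTC: 08:00-10:50, 12:55-18:00 (add 3h to convert from UTC-3).
Mei in UTC: 08:00-10:30, 12:15-15:40, 17:55-18:00 (add 3h to convert from UTC-3).
Clara in UTC: 08:00-10:00, 11:55-16:05 (add 3h to convert from UTC-3).
Bianca in UTC: 08:10-10:00, 12:25-15:30 (add 3h to convert from UTC-3).
Callum in UTC: 08:25-17:30, 17:55-18:00 (add 3h to convert from UTC-3).
Esperanza in UTC: 08:00-08:25, 08:30-17:35 (add 6h to convert from UTC-6).
Carol ∩ Mei: 08:00-10:30, 12:55-15:40, 17:55-18:00.
Carol ∩ Mei ∩ Clara: 08:00-10:00, 12:55-15:40.
Carol ∩ Mei ∩ Clara ∩ Bianca: 08:10-10:00, 12:55-15:30.
Carol ∩ Mei ∩ Clara ∩ Bianca ∩ Callum: 08:25-10:00, 12:55-15:30.
Carol ∩ Mei ∩ Clara ∩ Bianca ∩ Callum ∩ Esperanza: 08:30-10:00, 12:55-15:30.
Those are the intersection windows.
Summing the common windows: 90 + 155 = 245 minutes.

245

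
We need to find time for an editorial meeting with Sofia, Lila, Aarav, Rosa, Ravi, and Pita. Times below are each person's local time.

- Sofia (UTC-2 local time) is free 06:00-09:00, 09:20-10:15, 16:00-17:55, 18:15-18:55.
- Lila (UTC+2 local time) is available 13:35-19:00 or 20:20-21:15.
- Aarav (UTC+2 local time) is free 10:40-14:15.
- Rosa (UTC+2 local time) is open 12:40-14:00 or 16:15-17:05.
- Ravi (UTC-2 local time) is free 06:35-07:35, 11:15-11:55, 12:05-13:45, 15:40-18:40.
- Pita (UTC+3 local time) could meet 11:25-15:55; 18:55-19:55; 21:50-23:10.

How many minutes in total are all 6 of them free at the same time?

0

Sofia in UTC: 08:00-11:00, 11:20-12:15, 18:00-19:55, 20:15-20:55 (add 2h to convert from UTC-2).
Lila in UTC: 11:35-17:00, 18:20-19:15 (subtract 2h to convert from UTC+2).
Aarav in UTC: 08:40-12:15 (subtract 2h to convert from UTC+2).
Rosa in UTC: 10:40-12:00, 14:15-15:05 (subtract 2h to convert from UTC+2).
Ravi in UTC: 08:35-09:35, 13:15-13:55, 14:05-15:45, 17:40-20:40 (add 2h to convert from UTC-2).
Pita in UTC: 08:25-12:55, 15:55-16:55, 18:50-20:10 (subtract 3h to convert from UTC+3).
Sofia ∩ Lila: 11:35-12:15, 18:20-19:15.
Sofia ∩ Lila ∩ Aarav: 11:35-12:15.
Sofia ∩ Lila ∩ Aarav ∩ Rosa: 11:35-12:00.
Sofia ∩ Lila ∩ Aarav ∩ Rosa ∩ Ravi: ∅.
Sofia ∩ Lila ∩ Aarav ∩ Rosa ∩ Ravi ∩ Pita: ∅.
There is no time when everyone is free.
There is no common window, so the total is 0 minutes.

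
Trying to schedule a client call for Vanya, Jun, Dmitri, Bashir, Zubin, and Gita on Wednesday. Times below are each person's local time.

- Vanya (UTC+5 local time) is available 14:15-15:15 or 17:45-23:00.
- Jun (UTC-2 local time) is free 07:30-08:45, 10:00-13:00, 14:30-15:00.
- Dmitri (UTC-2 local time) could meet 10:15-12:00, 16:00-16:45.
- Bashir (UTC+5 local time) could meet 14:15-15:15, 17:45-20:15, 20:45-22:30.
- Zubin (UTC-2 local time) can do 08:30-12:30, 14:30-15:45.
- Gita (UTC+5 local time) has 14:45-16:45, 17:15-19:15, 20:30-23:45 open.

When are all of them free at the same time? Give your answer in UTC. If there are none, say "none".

Vanya in UTC: 09:15-10:15, 12:45-18:00 (subtract 5h to convert from UTC+5).
Jun in UTC: 09:30-10:45, 12:00-15:00, 16:30-17:00 (add 2h to convert from UTC-2).
Dmitri in UTC: 12:15-14:00, 18:00-18:45 (add 2h to convert from UTC-2).
Bashir in UTC: 09:15-10:15, 12:45-15:15, 15:45-17:30 (subtract 5h to convert from UTC+5).
Zubin in UTC: 10:30-14:30, 16:30-17:45 (add 2h to convert from UTC-2).
Gita in UTC: 09:45-11:45, 12:15-14:15, 15:30-18:45 (subtract 5h to convert from UTC+5).
Vanya ∩ Jun: 09:30-10:15, 12:45-15:00, 16:30-17:00.
Vanya ∩ Jun ∩ Dmitri: 12:45-14:00.
Vanya ∩ Jun ∩ Dmitri ∩ Bashir: 12:45-14:00.
Vanya ∩ Jun ∩ Dmitri ∩ Bashir ∩ Zubin: 12:45-14:00.
Vanya ∩ Jun ∩ Dmitri ∩ Bashir ∩ Zubin ∩ Gita: 12:45-14:00.

12:45-14:00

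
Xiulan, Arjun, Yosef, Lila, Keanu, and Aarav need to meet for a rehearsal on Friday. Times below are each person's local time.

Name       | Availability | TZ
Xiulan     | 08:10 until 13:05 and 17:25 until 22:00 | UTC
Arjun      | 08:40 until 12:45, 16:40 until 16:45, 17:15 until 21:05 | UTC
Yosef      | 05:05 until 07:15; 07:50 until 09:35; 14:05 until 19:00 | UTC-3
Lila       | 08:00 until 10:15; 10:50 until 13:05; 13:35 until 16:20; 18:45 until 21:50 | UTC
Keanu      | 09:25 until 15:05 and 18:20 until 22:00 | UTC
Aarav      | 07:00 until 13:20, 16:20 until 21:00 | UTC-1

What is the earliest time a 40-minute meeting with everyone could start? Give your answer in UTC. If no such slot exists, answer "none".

Xiulan in UTC: 08:10-13:05, 17:25-22:00.
Arjun in UTC: 08:40-12:45, 16:40-16:45, 17:15-21:05.
Yosef in UTC: 08:05-10:15, 10:50-12:35, 17:05-22:00 (add 3h to convert from UTC-3).
Lila in UTC: 08:00-10:15, 10:50-13:05, 13:35-16:20, 18:45-21:50.
Keanu in UTC: 09:25-15:05, 18:20-22:00.
Aarav in UTC: 08:00-14:20, 17:20-22:00 (add 1h to convert from UTC-1).
Xiulan ∩ Arjun: 08:40-12:45, 17:25-21:05.
Xiulan ∩ Arjun ∩ Yosef: 08:40-10:15, 10:50-12:35, 17:25-21:05.
Xiulan ∩ Arjun ∩ Yosef ∩ Lila: 08:40-10:15, 10:50-12:35, 18:45-21:05.
Xiulan ∩ Arjun ∩ Yosef ∩ Lila ∩ Keanu: 09:25-10:15, 10:50-12:35, 18:45-21:05.
Xiulan ∩ Arjun ∩ Yosef ∩ Lila ∩ Keanu ∩ Aarav: 09:25-10:15, 10:50-12:35, 18:45-21:05.
The first common window of at least 40 minutes is 09:25-10:15, so the earliest start is 09:25.

09:25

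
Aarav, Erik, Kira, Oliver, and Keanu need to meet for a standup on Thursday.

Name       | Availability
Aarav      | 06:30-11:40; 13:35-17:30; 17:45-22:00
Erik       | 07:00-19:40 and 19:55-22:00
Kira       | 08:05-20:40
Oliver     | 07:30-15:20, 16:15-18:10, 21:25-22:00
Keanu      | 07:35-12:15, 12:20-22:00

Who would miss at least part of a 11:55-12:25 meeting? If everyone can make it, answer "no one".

Aarav: not fully free for 11:55-12:25. Erik: free for 11:55-12:25. Kira: free for 11:55-12:25. Oliver: free for 11:55-12:25. Keanu: not fully free for 11:55-12:25.

Aarav, Keanu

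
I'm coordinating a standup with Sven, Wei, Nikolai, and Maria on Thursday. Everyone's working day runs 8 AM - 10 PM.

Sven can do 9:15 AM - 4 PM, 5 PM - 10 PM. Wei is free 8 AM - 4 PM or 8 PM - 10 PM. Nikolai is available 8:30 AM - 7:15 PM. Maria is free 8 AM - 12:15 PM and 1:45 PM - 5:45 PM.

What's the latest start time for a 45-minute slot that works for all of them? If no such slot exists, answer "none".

Sven ∩ Wei: 09:15-16:00, 20:00-22:00.
Sven ∩ Wei ∩ Nikolai: 09:15-16:00.
Sven ∩ Wei ∩ Nikolai ∩ Maria: 09:15-12:15, 13:45-16:00.
So the common availability across everyone is 09:15-12:15, 13:45-16:00.
The last common window of at least 45 minutes is 13:45-16:00; a 45-minute meeting can start as late as 15:15 and still end by 16:00.

15:15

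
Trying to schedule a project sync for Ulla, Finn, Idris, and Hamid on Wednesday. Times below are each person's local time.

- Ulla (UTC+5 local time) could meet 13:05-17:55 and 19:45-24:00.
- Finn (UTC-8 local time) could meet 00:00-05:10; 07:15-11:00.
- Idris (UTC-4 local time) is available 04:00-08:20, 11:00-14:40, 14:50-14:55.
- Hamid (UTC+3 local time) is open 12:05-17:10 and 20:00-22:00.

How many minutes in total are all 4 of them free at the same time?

Ulla in UTC: 08:05-12:55, 14:45-19:00 (subtract 5h to convert from UTC+5).
Finn in UTC: 08:00-13:10, 15:15-19:00 (add 8h to convert from UTC-8).
Idris in UTC: 08:00-12:20, 15:00-18:40, 18:50-18:55 (add 4h to convert from UTC-4).
Hamid in UTC: 09:05-14:10, 17:00-19:00 (subtract 3h to convert from UTC+3).
Ulla ∩ Finn: 08:05-12:55, 15:15-19:00.
Ulla ∩ Finn ∩ Idris: 08:05-12:20, 15:15-18:40, 18:50-18:55.
Ulla ∩ Finn ∩ Idris ∩ Hamid: 09:05-12:20, 17:00-18:40, 18:50-18:55.
So the common availability across everyone is 09:05-12:20, 17:00-18:40, 18:50-18:55.
Summing the common windows: 195 + 100 + 5 = 300 minutes.

300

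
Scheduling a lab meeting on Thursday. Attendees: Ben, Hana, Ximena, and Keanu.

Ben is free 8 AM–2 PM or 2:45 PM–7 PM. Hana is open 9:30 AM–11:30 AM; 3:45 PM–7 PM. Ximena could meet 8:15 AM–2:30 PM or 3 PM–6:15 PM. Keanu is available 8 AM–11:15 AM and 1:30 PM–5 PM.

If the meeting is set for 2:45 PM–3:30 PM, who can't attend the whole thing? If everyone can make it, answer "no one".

Hana, Ximena

Ben: free for 14:45-15:30. Hana: not fully free for 14:45-15:30. Ximena: not fully free for 14:45-15:30. Keanu: free for 14:45-15:30.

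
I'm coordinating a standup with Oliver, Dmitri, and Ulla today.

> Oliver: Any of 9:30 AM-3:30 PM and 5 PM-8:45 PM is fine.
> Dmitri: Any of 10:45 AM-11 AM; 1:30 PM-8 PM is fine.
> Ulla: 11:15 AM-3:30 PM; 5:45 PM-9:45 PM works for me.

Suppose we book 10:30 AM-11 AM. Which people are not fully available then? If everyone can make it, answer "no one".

Dmitri, Ulla

Oliver: free for 10:30-11:00. Dmitri: not fully free for 10:30-11:00. Ulla: not fully free for 10:30-11:00.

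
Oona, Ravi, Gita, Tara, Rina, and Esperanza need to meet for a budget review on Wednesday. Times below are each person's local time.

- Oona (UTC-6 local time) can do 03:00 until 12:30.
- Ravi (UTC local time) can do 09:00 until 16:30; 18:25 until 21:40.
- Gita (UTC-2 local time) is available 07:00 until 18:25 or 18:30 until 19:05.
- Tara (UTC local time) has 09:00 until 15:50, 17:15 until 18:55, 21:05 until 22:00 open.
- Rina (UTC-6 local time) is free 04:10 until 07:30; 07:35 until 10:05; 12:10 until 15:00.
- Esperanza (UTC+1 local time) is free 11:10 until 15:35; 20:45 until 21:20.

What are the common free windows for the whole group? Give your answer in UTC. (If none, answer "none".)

Oona in UTC: 09:00-18:30 (add 6h to convert from UTC-6).
Ravi in UTC: 09:00-16:30, 18:25-21:40.
Gita in UTC: 09:00-20:25, 20:30-21:05 (add 2h to convert from UTC-2).
Tara in UTC: 09:00-15:50, 17:15-18:55, 21:05-22:00.
Rina in UTC: 10:10-13:30, 13:35-16:05, 18:10-21:00 (add 6h to convert from UTC-6).
Esperanza in UTC: 10:10-14:35, 19:45-20:20 (subtract 1h to convert from UTC+1).
Oona ∩ Ravi: 09:00-16:30, 18:25-18:30.
Oona ∩ Ravi ∩ Gita: 09:00-16:30, 18:25-18:30.
Oona ∩ Ravi ∩ Gita ∩ Tara: 09:00-15:50, 18:25-18:30.
Oona ∩ Ravi ∩ Gita ∩ Tara ∩ Rina: 10:10-13:30, 13:35-15:50, 18:25-18:30.
Oona ∩ Ravi ∩ Gita ∩ Tara ∩ Rina ∩ Esperanza: 10:10-13:30, 13:35-14:35.

10:10-13:30, 13:35-14:35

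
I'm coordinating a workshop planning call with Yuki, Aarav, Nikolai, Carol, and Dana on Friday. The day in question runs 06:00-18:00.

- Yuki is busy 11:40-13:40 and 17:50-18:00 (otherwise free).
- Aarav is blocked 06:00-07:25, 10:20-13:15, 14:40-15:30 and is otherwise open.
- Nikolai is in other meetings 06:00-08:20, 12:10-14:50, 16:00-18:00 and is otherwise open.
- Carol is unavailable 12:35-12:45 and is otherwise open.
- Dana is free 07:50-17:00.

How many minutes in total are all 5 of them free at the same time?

150

Yuki free: 06:00-11:40, 13:40-17:50 (invert busy blocks within the working day).
Aarav free: 07:25-10:20, 13:15-14:40, 15:30-18:00 (invert busy blocks within the working day).
Nikolai free: 08:20-12:10, 14:50-16:00 (invert busy blocks within the working day).
Carol free: 06:00-12:35, 12:45-18:00 (invert busy blocks within the working day).
Dana free: 07:50-17:00.
Yuki ∩ Aarav: 07:25-10:20, 13:40-14:40, 15:30-17:50.
Yuki ∩ Aarav ∩ Nikolai: 08:20-10:20, 15:30-16:00.
Yuki ∩ Aarav ∩ Nikolai ∩ Carol: 08:20-10:20, 15:30-16:00.
Yuki ∩ Aarav ∩ Nikolai ∩ Carol ∩ Dana: 08:20-10:20, 15:30-16:00.
Summing the common windows: 120 + 30 = 150 minutes.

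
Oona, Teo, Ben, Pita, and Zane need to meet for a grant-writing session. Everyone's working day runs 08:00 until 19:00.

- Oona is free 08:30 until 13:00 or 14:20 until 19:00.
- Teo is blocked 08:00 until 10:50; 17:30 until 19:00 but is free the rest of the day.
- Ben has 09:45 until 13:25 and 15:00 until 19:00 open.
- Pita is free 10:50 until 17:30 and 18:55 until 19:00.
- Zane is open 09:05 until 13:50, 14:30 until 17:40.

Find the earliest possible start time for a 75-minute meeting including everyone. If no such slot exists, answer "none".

10:50

Oona free: 08:30-13:00, 14:20-19:00.
Teo free: 10:50-17:30 (invert busy blocks within the working day).
Ben free: 09:45-13:25, 15:00-19:00.
Pita free: 10:50-17:30, 18:55-19:00.
Zane free: 09:05-13:50, 14:30-17:40.
Oona ∩ Teo: 10:50-13:00, 14:20-17:30.
Oona ∩ Teo ∩ Ben: 10:50-13:00, 15:00-17:30.
Oona ∩ Teo ∩ Ben ∩ Pita: 10:50-13:00, 15:00-17:30.
Oona ∩ Teo ∩ Ben ∩ Pita ∩ Zane: 10:50-13:00, 15:00-17:30.
The first common window of at least 75 minutes is 10:50-13:00, so the earliest start is 10:50.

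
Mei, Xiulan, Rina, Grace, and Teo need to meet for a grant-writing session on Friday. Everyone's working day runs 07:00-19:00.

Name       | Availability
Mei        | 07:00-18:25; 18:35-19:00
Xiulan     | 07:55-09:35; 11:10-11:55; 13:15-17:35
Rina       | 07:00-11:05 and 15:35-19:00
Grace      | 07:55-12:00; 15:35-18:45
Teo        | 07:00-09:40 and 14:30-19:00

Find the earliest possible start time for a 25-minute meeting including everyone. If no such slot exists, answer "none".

Mei ∩ Xiulan: 07:55-09:35, 11:10-11:55, 13:15-17:35.
Mei ∩ Xiulan ∩ Rina: 07:55-09:35, 15:35-17:35.
Mei ∩ Xiulan ∩ Rina ∩ Grace: 07:55-09:35, 15:35-17:35.
Mei ∩ Xiulan ∩ Rina ∩ Grace ∩ Teo: 07:55-09:35, 15:35-17:35.
The first common window of at least 25 minutes is 07:55-09:35, so the earliest start is 07:55.

07:55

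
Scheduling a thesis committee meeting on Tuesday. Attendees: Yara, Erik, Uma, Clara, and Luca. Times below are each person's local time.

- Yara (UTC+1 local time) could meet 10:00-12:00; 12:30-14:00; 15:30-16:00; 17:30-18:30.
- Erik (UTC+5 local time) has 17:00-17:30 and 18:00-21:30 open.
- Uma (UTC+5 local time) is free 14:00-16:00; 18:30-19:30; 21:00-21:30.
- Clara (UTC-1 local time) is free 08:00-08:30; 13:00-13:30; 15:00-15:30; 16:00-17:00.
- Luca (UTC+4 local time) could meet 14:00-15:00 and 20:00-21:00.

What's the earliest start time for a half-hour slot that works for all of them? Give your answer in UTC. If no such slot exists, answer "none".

Yara in UTC: 09:00-11:00, 11:30-13:00, 14:30-15:00, 16:30-17:30 (subtract 1h to convert from UTC+1).
Erik in UTC: 12:00-12:30, 13:00-16:30 (subtract 5h to convert from UTC+5).
Uma in UTC: 09:00-11:00, 13:30-14:30, 16:00-16:30 (subtract 5h to convert from UTC+5).
Clara in UTC: 09:00-09:30, 14:00-14:30, 16:00-16:30, 17:00-18:00 (add 1h to convert from UTC-1).
Luca in UTC: 10:00-11:00, 16:00-17:00 (subtract 4h to convert from UTC+4).
Yara ∩ Erik: 12:00-12:30, 14:30-15:00.
Yara ∩ Erik ∩ Uma: ∅.
Yara ∩ Erik ∩ Uma ∩ Clara: ∅.
Yara ∩ Erik ∩ Uma ∩ Clara ∩ Luca: ∅.
There is no time when everyone is free.
No common window is at least 30 minutes long.

none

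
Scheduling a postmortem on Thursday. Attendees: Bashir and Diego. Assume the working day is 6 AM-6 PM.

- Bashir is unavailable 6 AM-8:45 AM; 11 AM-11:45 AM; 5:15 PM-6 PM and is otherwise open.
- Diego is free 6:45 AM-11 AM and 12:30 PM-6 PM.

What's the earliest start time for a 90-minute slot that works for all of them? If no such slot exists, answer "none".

Bashir free: 08:45-11:00, 11:45-17:15 (invert busy blocks within the working day).
Diego free: 06:45-11:00, 12:30-18:00.
Bashir ∩ Diego: 08:45-11:00, 12:30-17:15.
The first common window of at least 90 minutes is 08:45-11:00, so the earliest start is 08:45.

08:45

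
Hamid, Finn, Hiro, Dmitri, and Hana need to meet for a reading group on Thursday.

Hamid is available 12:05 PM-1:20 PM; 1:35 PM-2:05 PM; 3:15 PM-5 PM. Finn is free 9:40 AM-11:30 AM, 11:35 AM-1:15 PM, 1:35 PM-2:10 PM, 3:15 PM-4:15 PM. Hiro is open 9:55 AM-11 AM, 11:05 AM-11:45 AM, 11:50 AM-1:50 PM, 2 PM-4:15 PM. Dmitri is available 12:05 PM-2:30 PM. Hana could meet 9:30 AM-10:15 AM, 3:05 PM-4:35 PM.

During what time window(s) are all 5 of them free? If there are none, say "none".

Hamid ∩ Finn: 12:05-13:15, 13:35-14:05, 15:15-16:15.
Hamid ∩ Finn ∩ Hiro: 12:05-13:15, 13:35-13:50, 14:00-14:05, 15:15-16:15.
Hamid ∩ Finn ∩ Hiro ∩ Dmitri: 12:05-13:15, 13:35-13:50, 14:00-14:05.
Hamid ∩ Finn ∩ Hiro ∩ Dmitri ∩ Hana: ∅.
There is no time when everyone is free.

none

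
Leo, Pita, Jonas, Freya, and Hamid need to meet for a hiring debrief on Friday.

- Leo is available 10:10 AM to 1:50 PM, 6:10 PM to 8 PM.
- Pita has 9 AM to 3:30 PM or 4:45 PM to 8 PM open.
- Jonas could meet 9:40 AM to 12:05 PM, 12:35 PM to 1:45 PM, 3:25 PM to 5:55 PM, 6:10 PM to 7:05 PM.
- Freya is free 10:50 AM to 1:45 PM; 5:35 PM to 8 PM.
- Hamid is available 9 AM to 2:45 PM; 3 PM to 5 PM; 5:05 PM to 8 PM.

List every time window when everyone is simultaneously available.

10:50-12:05, 12:35-13:45, 18:10-19:05

Leo ∩ Pita: 10:10-13:50, 18:10-20:00.
Leo ∩ Pita ∩ Jonas: 10:10-12:05, 12:35-13:45, 18:10-19:05.
Leo ∩ Pita ∩ Jonas ∩ Freya: 10:50-12:05, 12:35-13:45, 18:10-19:05.
Leo ∩ Pita ∩ Jonas ∩ Freya ∩ Hamid: 10:50-12:05, 12:35-13:45, 18:10-19:05.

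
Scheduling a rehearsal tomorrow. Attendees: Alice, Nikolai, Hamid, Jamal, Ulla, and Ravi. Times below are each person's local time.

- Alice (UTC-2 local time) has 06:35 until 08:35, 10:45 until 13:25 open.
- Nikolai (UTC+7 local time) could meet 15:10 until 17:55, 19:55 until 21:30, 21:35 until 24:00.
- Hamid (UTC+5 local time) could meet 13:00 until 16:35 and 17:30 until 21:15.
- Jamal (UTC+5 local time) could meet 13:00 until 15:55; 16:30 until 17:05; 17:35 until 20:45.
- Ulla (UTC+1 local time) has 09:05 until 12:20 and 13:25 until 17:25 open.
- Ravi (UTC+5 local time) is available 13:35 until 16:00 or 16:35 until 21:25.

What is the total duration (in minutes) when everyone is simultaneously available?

Alice in UTC: 08:35-10:35, 12:45-15:25 (add 2h to convert from UTC-2).
Nikolai in UTC: 08:10-10:55, 12:55-14:30, 14:35-17:00 (subtract 7h to convert from UTC+7).
Hamid in UTC: 08:00-11:35, 12:30-16:15 (subtract 5h to convert from UTC+5).
Jamal in UTC: 08:00-10:55, 11:30-12:05, 12:35-15:45 (subtract 5h to convert from UTC+5).
Ulla in UTC: 08:05-11:20, 12:25-16:25 (subtract 1h to convert from UTC+1).
Ravi in UTC: 08:35-11:00, 11:35-16:25 (subtract 5h to convert from UTC+5).
Alice ∩ Nikolai: 08:35-10:35, 12:55-14:30, 14:35-15:25.
Alice ∩ Nikolai ∩ Hamid: 08:35-10:35, 12:55-14:30, 14:35-15:25.
Alice ∩ Nikolai ∩ Hamid ∩ Jamal: 08:35-10:35, 12:55-14:30, 14:35-15:25.
Alice ∩ Nikolai ∩ Hamid ∩ Jamal ∩ Ulla: 08:35-10:35, 12:55-14:30, 14:35-15:25.
Alice ∩ Nikolai ∩ Hamid ∩ Jamal ∩ Ulla ∩ Ravi: 08:35-10:35, 12:55-14:30, 14:35-15:25.
Summing the common windows: 120 + 95 + 50 = 265 minutes.

265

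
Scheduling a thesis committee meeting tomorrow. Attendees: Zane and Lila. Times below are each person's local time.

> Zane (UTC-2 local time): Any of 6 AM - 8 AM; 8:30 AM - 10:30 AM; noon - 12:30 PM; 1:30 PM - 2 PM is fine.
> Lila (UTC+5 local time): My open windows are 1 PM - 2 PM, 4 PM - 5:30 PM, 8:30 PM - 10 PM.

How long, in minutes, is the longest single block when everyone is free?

90

Zane in UTC: 08:00-10:00, 10:30-12:30, 14:00-14:30, 15:30-16:00 (add 2h to convert from UTC-2).
Lila in UTC: 08:00-09:00, 11:00-12:30, 15:30-17:00 (subtract 5h to convert from UTC+5).
Zane ∩ Lila: 08:00-09:00, 11:00-12:30, 15:30-16:00.
The longest is 11:00-12:30 at 90 minutes.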